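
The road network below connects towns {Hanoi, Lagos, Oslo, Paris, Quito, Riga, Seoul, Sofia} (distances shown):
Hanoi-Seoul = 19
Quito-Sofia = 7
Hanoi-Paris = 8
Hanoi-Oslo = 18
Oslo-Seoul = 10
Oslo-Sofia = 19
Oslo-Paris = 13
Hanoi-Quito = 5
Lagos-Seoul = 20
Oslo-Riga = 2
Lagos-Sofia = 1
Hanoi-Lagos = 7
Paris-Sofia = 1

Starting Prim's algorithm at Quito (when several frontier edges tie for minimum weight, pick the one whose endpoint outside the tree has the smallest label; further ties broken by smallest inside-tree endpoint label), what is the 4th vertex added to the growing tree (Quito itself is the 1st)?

Sofia

Prim's algorithm from Quito:
Step 1: cheapest edge leaving the tree is Hanoi-Quito (5); add Hanoi.
Step 2: cheapest edge leaving the tree is Hanoi-Lagos (7); add Lagos.
Step 3: cheapest edge leaving the tree is Lagos-Sofia (1); add Sofia.
Step 4: cheapest edge leaving the tree is Paris-Sofia (1); add Paris.
Step 5: cheapest edge leaving the tree is Oslo-Paris (13); add Oslo.
Step 6: cheapest edge leaving the tree is Oslo-Riga (2); add Riga.
Step 7: cheapest edge leaving the tree is Oslo-Seoul (10); add Seoul.
Vertex order: Quito, Hanoi, Lagos, Sofia, Paris, Oslo, Riga, Seoul. The 4th vertex is Sofia.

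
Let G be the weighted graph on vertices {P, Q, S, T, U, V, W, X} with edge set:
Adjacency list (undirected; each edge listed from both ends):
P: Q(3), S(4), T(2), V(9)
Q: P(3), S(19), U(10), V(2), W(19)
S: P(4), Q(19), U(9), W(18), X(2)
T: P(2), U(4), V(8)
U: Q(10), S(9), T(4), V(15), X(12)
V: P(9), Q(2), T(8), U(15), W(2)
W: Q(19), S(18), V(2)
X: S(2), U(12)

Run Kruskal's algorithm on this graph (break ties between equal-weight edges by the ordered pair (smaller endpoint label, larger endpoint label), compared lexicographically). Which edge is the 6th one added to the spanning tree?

P-S

Kruskal: consider edges lightest-first.
P-T (2): add — endpoints in different components.
Q-V (2): add — endpoints in different components.
S-X (2): add — endpoints in different components.
V-W (2): add — endpoints in different components.
P-Q (3): add — endpoints in different components.
P-S (4): add — endpoints in different components.
T-U (4): add — endpoints in different components.
The 6th edge added is P-S.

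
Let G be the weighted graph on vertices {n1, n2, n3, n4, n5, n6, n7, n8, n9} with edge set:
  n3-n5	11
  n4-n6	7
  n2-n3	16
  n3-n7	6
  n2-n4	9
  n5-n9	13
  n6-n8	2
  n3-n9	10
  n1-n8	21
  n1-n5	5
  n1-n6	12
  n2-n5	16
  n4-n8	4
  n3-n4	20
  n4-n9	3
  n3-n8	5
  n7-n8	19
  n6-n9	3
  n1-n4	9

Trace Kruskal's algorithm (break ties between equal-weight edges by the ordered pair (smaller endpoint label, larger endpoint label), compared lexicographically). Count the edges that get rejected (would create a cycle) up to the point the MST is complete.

Kruskal's algorithm — process edges by increasing weight (ties by edge label):
n6-n8 (2): add — endpoints in different components.
n4-n9 (3): add — endpoints in different components.
n6-n9 (3): add — endpoints in different components.
n4-n8 (4): skip — n8 and n4 already connected.
n1-n5 (5): add — endpoints in different components.
n3-n8 (5): add — endpoints in different components.
n3-n7 (6): add — endpoints in different components.
n4-n6 (7): skip — n6 and n4 already connected.
n1-n4 (9): add — endpoints in different components.
n2-n4 (9): add — endpoints in different components.
Edges rejected before the tree was complete: 2.

2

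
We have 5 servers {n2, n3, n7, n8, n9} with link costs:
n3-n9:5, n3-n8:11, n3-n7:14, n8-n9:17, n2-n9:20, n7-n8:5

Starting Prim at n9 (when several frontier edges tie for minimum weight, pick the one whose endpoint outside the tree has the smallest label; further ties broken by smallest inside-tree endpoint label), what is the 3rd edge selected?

n7-n8

Prim's algorithm from n9:
Step 1: frontier [n3-n9 5, n8-n9 17, n2-n9 20] → take n3-n9 (5); add n3.
Step 2: frontier [n3-n8 11, n3-n7 14, n8-n9 17, n2-n9 20] → take n3-n8 (11); add n8.
Step 3: frontier [n3-n7 14, n7-n8 5, n2-n9 20] → take n7-n8 (5); add n7.
Step 4: frontier [n2-n9 20] → take n2-n9 (20); add n2.
The 3rd edge added is n7-n8.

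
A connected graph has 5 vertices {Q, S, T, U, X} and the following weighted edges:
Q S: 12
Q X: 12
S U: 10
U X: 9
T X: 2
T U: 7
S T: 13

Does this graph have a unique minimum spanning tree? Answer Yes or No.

No

Kruskal's algorithm — process edges by increasing weight (ties by edge label):
T X (2): add — endpoints in different components.
T U (7): add — endpoints in different components.
U X (9): skip — U and X already connected.
S U (10): add — endpoints in different components.
Q S (12): add — endpoints in different components.
Non-tree edge Q X has weight 12, equal to the heaviest edge on its tree cycle — swapping gives another MST of the same weight. Not unique.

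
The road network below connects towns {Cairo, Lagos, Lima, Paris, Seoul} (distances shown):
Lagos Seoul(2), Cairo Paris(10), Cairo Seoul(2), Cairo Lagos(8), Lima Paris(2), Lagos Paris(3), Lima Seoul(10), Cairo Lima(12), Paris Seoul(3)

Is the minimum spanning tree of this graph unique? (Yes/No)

No

Kruskal: consider edges lightest-first.
Cairo Seoul (2): add — endpoints in different components.
Lagos Seoul (2): add — endpoints in different components.
Lima Paris (2): add — endpoints in different components.
Lagos Paris (3): add — endpoints in different components.
Non-tree edge Paris Seoul has weight 3, equal to the heaviest edge on its tree cycle — swapping gives another MST of the same weight. Not unique.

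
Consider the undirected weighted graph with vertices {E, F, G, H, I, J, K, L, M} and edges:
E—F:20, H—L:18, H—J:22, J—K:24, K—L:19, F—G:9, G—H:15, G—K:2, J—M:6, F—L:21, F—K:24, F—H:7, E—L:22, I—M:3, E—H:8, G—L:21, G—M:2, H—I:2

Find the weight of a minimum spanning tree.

48

Prim's algorithm from I:
Step 1: cheapest edge leaving the tree is H—I (2); add H.
Step 2: cheapest edge leaving the tree is I—M (3); add M.
Step 3: cheapest edge leaving the tree is G—M (2); add G.
Step 4: cheapest edge leaving the tree is G—K (2); add K.
Step 5: cheapest edge leaving the tree is J—M (6); add J.
Step 6: cheapest edge leaving the tree is F—H (7); add F.
Step 7: cheapest edge leaving the tree is E—H (8); add E.
Step 8: cheapest edge leaving the tree is H—L (18); add L.
MST edges: H—I, I—M, G—M, G—K, J—M, F—H, E—H, H—L; total weight 2+3+2+2+6+7+8+18 = 48.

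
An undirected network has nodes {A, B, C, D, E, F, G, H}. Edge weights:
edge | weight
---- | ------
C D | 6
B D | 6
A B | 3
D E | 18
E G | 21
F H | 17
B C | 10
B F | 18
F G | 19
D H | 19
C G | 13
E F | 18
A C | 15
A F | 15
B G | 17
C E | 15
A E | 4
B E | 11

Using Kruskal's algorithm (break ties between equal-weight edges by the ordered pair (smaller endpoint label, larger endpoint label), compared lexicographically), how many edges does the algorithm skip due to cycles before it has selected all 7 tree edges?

5

Kruskal's algorithm — process edges by increasing weight (ties by edge label):
A B (3): add — endpoints in different components.
A E (4): add — endpoints in different components.
B D (6): add — endpoints in different components.
C D (6): add — endpoints in different components.
B C (10): skip — B and C already connected.
B E (11): skip — B and E already connected.
C G (13): add — endpoints in different components.
A C (15): skip — A and C already connected.
A F (15): add — endpoints in different components.
C E (15): skip — C and E already connected.
B G (17): skip — B and G already connected.
F H (17): add — endpoints in different components.
Edges rejected before the tree was complete: 5.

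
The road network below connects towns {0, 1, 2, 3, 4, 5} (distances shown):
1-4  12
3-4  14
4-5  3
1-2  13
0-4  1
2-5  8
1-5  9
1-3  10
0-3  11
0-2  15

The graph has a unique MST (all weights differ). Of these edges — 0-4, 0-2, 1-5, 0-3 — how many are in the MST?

Kruskal: consider edges lightest-first.
0-4 (1): add. Components now {0,4} {1} {2} {3} {5}
4-5 (3): add. Components now {0,4,5} {1} {2} {3}
2-5 (8): add. Components now {0,2,4,5} {1} {3}
1-5 (9): add. Components now {0,1,2,4,5} {3}
1-3 (10): add. Components now {0,1,2,3,4,5}
MST edge set: {0-4, 4-5, 2-5, 1-5, 1-3}.
Of the listed edges, {0-4, 1-5} are in the MST → 2.

2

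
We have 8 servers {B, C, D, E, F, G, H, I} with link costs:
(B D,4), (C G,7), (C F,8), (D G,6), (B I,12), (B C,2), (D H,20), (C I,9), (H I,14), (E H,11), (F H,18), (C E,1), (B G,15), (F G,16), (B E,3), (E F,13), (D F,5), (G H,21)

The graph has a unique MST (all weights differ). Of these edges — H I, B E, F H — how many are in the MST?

Kruskal's algorithm — process edges by increasing weight (ties by edge label):
C E (1): add — endpoints in different components.
B C (2): add — endpoints in different components.
B E (3): skip — B and E already connected.
B D (4): add — endpoints in different components.
D F (5): add — endpoints in different components.
D G (6): add — endpoints in different components.
C G (7): skip — C and G already connected.
C F (8): skip — C and F already connected.
C I (9): add — endpoints in different components.
E H (11): add — endpoints in different components.
MST edge set: {C E, B C, B D, D F, D G, C I, E H}.
Of the listed edges, {} are in the MST → 0.

0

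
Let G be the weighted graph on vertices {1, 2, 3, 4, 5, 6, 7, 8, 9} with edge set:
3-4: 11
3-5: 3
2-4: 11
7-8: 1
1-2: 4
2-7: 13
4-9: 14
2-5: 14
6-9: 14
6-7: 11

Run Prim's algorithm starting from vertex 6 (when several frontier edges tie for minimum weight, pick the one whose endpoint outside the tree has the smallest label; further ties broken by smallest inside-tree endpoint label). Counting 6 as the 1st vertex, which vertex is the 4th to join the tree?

2

Prim's algorithm from 6:
Step 1: frontier [6-7 11, 6-9 14] → take 6-7 (11); add 7.
Step 2: frontier [6-9 14, 7-8 1, 2-7 13] → take 7-8 (1); add 8.
Step 3: frontier [6-9 14, 2-7 13] → take 2-7 (13); add 2.
Step 4: frontier [1-2 4, 2-4 11, 2-5 14, 6-9 14] → take 1-2 (4); add 1.
Step 5: frontier [2-4 11, 2-5 14, 6-9 14] → take 2-4 (11); add 4.
Step 6: frontier [2-5 14, 3-4 11, 4-9 14, 6-9 14] → take 3-4 (11); add 3.
Step 7: frontier [2-5 14, 3-5 3, 4-9 14, 6-9 14] → take 3-5 (3); add 5.
Step 8: frontier [4-9 14, 6-9 14] → take 4-9 (14); add 9.
Vertex order: 6, 7, 8, 2, 1, 4, 3, 5, 9. The 4th vertex is 2.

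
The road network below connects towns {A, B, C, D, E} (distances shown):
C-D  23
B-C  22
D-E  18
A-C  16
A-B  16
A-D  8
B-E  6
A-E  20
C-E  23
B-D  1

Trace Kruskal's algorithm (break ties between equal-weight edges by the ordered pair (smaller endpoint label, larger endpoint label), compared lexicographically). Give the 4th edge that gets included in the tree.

A-C

Kruskal: consider edges lightest-first.
B-D (1): add — endpoints in different components.
B-E (6): add — endpoints in different components.
A-D (8): add — endpoints in different components.
A-B (16): skip — A and B already connected.
A-C (16): add — endpoints in different components.
The 4th edge added is A-C.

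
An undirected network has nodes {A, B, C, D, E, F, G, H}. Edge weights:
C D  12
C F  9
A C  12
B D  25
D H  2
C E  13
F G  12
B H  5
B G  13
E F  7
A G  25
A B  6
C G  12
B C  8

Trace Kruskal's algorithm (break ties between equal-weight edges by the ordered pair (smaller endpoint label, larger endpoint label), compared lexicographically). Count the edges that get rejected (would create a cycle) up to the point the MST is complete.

2

Kruskal's algorithm — process edges by increasing weight (ties by edge label):
D H (2): add — endpoints in different components.
B H (5): add — endpoints in different components.
A B (6): add — endpoints in different components.
E F (7): add — endpoints in different components.
B C (8): add — endpoints in different components.
C F (9): add — endpoints in different components.
A C (12): skip — A and C already connected.
C D (12): skip — C and D already connected.
C G (12): add — endpoints in different components.
Edges rejected before the tree was complete: 2.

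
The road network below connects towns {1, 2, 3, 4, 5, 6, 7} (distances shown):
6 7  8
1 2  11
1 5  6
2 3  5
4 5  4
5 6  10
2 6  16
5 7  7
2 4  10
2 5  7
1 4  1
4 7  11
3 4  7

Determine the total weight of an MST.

Kruskal's algorithm — process edges by increasing weight (ties by edge label):
1 4 (1): add — endpoints in different components.
4 5 (4): add — endpoints in different components.
2 3 (5): add — endpoints in different components.
1 5 (6): skip — 1 and 5 already connected.
2 5 (7): add — endpoints in different components.
3 4 (7): skip — 3 and 4 already connected.
5 7 (7): add — endpoints in different components.
6 7 (8): add — endpoints in different components.
MST edges: 1 4, 4 5, 2 3, 2 5, 5 7, 6 7; total weight 1+4+5+7+7+8 = 32.

32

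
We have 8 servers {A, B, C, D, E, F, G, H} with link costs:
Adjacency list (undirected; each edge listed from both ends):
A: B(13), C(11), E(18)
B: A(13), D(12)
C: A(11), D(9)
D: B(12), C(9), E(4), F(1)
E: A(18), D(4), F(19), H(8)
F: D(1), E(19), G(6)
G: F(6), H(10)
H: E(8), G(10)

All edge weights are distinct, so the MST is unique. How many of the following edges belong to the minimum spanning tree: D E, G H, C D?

2

Sort edges by weight, then run Kruskal:
D F (1): add — endpoints in different components.
D E (4): add — endpoints in different components.
F G (6): add — endpoints in different components.
E H (8): add — endpoints in different components.
C D (9): add — endpoints in different components.
G H (10): skip — G and H already connected.
A C (11): add — endpoints in different components.
B D (12): add — endpoints in different components.
MST edge set: {D F, D E, F G, E H, C D, A C, B D}.
Of the listed edges, {D E, C D} are in the MST → 2.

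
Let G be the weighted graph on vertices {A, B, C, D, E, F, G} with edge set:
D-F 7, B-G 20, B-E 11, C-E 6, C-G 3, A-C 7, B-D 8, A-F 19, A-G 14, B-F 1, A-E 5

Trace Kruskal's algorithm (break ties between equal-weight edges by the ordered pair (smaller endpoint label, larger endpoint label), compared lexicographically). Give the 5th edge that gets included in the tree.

D-F

Kruskal's algorithm — process edges by increasing weight (ties by edge label):
B-F (1): add — endpoints in different components.
C-G (3): add — endpoints in different components.
A-E (5): add — endpoints in different components.
C-E (6): add — endpoints in different components.
A-C (7): skip — A and C already connected.
D-F (7): add — endpoints in different components.
B-D (8): skip — B and D already connected.
B-E (11): add — endpoints in different components.
The 5th edge added is D-F.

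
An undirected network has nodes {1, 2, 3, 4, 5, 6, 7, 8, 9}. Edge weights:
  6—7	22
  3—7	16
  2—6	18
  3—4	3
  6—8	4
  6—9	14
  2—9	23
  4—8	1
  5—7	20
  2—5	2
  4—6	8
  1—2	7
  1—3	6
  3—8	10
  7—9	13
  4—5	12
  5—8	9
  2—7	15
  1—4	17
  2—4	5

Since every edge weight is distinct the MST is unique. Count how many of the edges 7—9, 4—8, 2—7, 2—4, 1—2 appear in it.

Kruskal: consider edges lightest-first.
4—8 (1): add — endpoints in different components.
2—5 (2): add — endpoints in different components.
3—4 (3): add — endpoints in different components.
6—8 (4): add — endpoints in different components.
2—4 (5): add — endpoints in different components.
1—3 (6): add — endpoints in different components.
1—2 (7): skip — 1 and 2 already connected.
4—6 (8): skip — 4 and 6 already connected.
5—8 (9): skip — 5 and 8 already connected.
3—8 (10): skip — 3 and 8 already connected.
4—5 (12): skip — 4 and 5 already connected.
7—9 (13): add — endpoints in different components.
6—9 (14): add — endpoints in different components.
MST edge set: {4—8, 2—5, 3—4, 6—8, 2—4, 1—3, 7—9, 6—9}.
Of the listed edges, {7—9, 4—8, 2—4} are in the MST → 3.

3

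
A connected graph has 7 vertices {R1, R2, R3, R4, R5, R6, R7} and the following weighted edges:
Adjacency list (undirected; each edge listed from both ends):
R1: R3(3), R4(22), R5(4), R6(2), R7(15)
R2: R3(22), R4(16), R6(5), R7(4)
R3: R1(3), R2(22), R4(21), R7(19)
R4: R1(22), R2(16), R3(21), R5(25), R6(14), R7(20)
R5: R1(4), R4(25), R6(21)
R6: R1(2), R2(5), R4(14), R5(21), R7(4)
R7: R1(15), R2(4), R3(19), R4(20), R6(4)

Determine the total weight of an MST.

31

Kruskal's algorithm — process edges by increasing weight (ties by edge label):
R1-R6 (2): add. Components now {R1,R6} {R4} {R5} {R2} {R7} {R3}
R1-R3 (3): add. Components now {R1,R3,R6} {R4} {R5} {R2} {R7}
R1-R5 (4): add. Components now {R1,R3,R5,R6} {R4} {R2} {R7}
R2-R7 (4): add. Components now {R1,R3,R5,R6} {R4} {R2,R7}
R6-R7 (4): add. Components now {R1,R2,R3,R5,R6,R7} {R4}
R2-R6 (5): skip — R6 and R2 already connected.
R4-R6 (14): add. Components now {R1,R2,R3,R4,R5,R6,R7}
MST edges: R1-R6, R1-R3, R1-R5, R2-R7, R6-R7, R4-R6; total weight 2+3+4+4+4+14 = 31.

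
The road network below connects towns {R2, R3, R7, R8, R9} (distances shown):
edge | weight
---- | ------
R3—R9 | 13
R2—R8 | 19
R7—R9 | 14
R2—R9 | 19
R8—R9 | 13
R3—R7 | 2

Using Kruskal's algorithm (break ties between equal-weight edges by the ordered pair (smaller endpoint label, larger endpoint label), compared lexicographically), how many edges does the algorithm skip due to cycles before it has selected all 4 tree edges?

1

Kruskal's algorithm — process edges by increasing weight (ties by edge label):
R3—R7 (2): add. Components now {R9} {R8} {R3,R7} {R2}
R3—R9 (13): add. Components now {R3,R7,R9} {R8} {R2}
R8—R9 (13): add. Components now {R3,R7,R8,R9} {R2}
R7—R9 (14): skip — R9 and R7 already connected.
R2—R8 (19): add. Components now {R2,R3,R7,R8,R9}
Edges rejected before the tree was complete: 1.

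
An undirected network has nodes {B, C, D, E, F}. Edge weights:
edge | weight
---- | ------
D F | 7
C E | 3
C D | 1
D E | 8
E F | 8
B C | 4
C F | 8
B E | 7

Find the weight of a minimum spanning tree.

Sort edges by weight, then run Kruskal:
C D (1): add — endpoints in different components.
C E (3): add — endpoints in different components.
B C (4): add — endpoints in different components.
B E (7): skip — B and E already connected.
D F (7): add — endpoints in different components.
MST edges: C D, C E, B C, D F; total weight 1+3+4+7 = 15.

15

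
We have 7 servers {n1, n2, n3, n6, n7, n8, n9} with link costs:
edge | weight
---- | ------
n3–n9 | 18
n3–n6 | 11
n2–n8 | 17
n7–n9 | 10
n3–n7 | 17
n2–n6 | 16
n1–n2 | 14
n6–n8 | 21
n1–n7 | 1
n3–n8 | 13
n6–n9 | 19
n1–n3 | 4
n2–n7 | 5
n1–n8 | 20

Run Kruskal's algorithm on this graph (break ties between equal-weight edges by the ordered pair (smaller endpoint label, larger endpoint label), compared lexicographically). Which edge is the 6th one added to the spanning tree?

n3-n8

Sort edges by weight, then run Kruskal:
n1–n7 (1): add. Components now {n1,n7} {n9} {n8} {n3} {n6} {n2}
n1–n3 (4): add. Components now {n1,n3,n7} {n9} {n8} {n6} {n2}
n2–n7 (5): add. Components now {n1,n2,n3,n7} {n9} {n8} {n6}
n7–n9 (10): add. Components now {n1,n2,n3,n7,n9} {n8} {n6}
n3–n6 (11): add. Components now {n1,n2,n3,n6,n7,n9} {n8}
n3–n8 (13): add. Components now {n1,n2,n3,n6,n7,n8,n9}
The 6th edge added is n3–n8.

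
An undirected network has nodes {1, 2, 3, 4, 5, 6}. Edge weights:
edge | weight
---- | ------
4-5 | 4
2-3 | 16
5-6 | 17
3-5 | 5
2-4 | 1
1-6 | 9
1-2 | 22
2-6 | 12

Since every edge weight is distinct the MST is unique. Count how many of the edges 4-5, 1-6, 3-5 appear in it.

Kruskal: consider edges lightest-first.
2-4 (1): add — endpoints in different components.
4-5 (4): add — endpoints in different components.
3-5 (5): add — endpoints in different components.
1-6 (9): add — endpoints in different components.
2-6 (12): add — endpoints in different components.
MST edge set: {2-4, 4-5, 3-5, 1-6, 2-6}.
Of the listed edges, {4-5, 1-6, 3-5} are in the MST → 3.

3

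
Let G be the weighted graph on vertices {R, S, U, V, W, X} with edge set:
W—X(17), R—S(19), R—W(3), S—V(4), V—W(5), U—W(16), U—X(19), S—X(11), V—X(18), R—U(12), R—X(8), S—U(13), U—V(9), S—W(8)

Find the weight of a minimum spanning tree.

Kruskal's algorithm — process edges by increasing weight (ties by edge label):
R—W (3): add. Components now {R,W} {X} {V} {U} {S}
S—V (4): add. Components now {R,W} {X} {S,V} {U}
V—W (5): add. Components now {R,S,V,W} {X} {U}
R—X (8): add. Components now {R,S,V,W,X} {U}
S—W (8): skip — W and S already connected.
U—V (9): add. Components now {R,S,U,V,W,X}
MST edges: R—W, S—V, V—W, R—X, U—V; total weight 3+4+5+8+9 = 29.

29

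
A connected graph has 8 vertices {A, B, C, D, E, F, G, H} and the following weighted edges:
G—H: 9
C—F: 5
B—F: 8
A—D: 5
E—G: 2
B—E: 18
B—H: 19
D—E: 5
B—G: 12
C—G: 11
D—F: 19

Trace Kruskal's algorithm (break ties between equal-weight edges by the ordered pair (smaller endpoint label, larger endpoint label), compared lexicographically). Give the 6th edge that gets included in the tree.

G-H

Kruskal: consider edges lightest-first.
E—G (2): add — endpoints in different components.
A—D (5): add — endpoints in different components.
C—F (5): add — endpoints in different components.
D—E (5): add — endpoints in different components.
B—F (8): add — endpoints in different components.
G—H (9): add — endpoints in different components.
C—G (11): add — endpoints in different components.
The 6th edge added is G—H.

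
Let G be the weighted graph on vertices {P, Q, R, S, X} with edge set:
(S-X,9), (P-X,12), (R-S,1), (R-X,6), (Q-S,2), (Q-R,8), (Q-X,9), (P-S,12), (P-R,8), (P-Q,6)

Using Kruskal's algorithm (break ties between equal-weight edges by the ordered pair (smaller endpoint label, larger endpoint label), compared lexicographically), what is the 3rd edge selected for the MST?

Sort edges by weight, then run Kruskal:
R-S (1): add. Components now {R,S} {P} {Q} {X}
Q-S (2): add. Components now {Q,R,S} {P} {X}
P-Q (6): add. Components now {P,Q,R,S} {X}
R-X (6): add. Components now {P,Q,R,S,X}
The 3rd edge added is P-Q.

P-Q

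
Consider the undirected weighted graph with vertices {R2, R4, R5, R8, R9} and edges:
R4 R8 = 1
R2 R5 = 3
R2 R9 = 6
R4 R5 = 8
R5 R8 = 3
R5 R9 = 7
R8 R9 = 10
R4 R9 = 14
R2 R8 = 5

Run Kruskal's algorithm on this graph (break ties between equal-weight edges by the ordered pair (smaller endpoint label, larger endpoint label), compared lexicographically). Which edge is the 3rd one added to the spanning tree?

R5-R8

Kruskal: consider edges lightest-first.
R4 R8 (1): add. Components now {R5} {R4,R8} {R9} {R2}
R2 R5 (3): add. Components now {R2,R5} {R4,R8} {R9}
R5 R8 (3): add. Components now {R2,R4,R5,R8} {R9}
R2 R8 (5): skip — R8 and R2 already connected.
R2 R9 (6): add. Components now {R2,R4,R5,R8,R9}
The 3rd edge added is R5 R8.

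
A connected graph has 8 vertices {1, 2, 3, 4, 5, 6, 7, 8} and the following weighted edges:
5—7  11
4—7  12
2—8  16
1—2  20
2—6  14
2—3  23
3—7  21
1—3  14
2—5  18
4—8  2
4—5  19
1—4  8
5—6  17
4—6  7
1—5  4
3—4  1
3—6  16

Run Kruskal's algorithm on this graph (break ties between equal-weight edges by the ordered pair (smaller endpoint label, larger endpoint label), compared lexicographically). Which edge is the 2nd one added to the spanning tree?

Kruskal: consider edges lightest-first.
3—4 (1): add — endpoints in different components.
4—8 (2): add — endpoints in different components.
1—5 (4): add — endpoints in different components.
4—6 (7): add — endpoints in different components.
1—4 (8): add — endpoints in different components.
5—7 (11): add — endpoints in different components.
4—7 (12): skip — 4 and 7 already connected.
1—3 (14): skip — 1 and 3 already connected.
2—6 (14): add — endpoints in different components.
The 2nd edge added is 4—8.

4-8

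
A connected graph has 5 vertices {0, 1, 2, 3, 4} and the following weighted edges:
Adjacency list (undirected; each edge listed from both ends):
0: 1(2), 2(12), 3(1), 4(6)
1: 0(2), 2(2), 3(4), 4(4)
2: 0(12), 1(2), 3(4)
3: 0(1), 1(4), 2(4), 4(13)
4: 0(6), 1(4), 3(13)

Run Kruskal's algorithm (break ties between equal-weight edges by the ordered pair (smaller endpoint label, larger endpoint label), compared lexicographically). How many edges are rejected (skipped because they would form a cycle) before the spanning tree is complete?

Kruskal's algorithm — process edges by increasing weight (ties by edge label):
0-3 (1): add. Components now {0,3} {1} {2} {4}
0-1 (2): add. Components now {0,1,3} {2} {4}
1-2 (2): add. Components now {0,1,2,3} {4}
1-3 (4): skip — 1 and 3 already connected.
1-4 (4): add. Components now {0,1,2,3,4}
Edges rejected before the tree was complete: 1.

1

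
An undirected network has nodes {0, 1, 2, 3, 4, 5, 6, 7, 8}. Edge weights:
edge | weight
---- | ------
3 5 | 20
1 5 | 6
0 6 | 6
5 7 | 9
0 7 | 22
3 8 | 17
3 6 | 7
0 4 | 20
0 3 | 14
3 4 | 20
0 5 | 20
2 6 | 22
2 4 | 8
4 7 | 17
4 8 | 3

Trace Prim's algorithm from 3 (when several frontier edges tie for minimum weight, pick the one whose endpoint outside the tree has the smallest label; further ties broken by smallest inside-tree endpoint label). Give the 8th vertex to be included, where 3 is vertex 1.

Prim's algorithm from 3:
Step 1: cheapest edge leaving the tree is 3 6 (7); add 6.
Step 2: cheapest edge leaving the tree is 0 6 (6); add 0.
Step 3: cheapest edge leaving the tree is 3 8 (17); add 8.
Step 4: cheapest edge leaving the tree is 4 8 (3); add 4.
Step 5: cheapest edge leaving the tree is 2 4 (8); add 2.
Step 6: cheapest edge leaving the tree is 4 7 (17); add 7.
Step 7: cheapest edge leaving the tree is 5 7 (9); add 5.
Step 8: cheapest edge leaving the tree is 1 5 (6); add 1.
Vertex order: 3, 6, 0, 8, 4, 2, 7, 5, 1. The 8th vertex is 5.

5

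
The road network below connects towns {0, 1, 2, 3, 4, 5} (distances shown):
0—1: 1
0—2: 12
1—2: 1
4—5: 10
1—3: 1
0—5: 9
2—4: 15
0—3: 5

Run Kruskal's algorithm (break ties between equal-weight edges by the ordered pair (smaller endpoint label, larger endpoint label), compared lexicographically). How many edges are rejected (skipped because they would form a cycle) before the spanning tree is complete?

1

Sort edges by weight, then run Kruskal:
0—1 (1): add — endpoints in different components.
1—2 (1): add — endpoints in different components.
1—3 (1): add — endpoints in different components.
0—3 (5): skip — 0 and 3 already connected.
0—5 (9): add — endpoints in different components.
4—5 (10): add — endpoints in different components.
Edges rejected before the tree was complete: 1.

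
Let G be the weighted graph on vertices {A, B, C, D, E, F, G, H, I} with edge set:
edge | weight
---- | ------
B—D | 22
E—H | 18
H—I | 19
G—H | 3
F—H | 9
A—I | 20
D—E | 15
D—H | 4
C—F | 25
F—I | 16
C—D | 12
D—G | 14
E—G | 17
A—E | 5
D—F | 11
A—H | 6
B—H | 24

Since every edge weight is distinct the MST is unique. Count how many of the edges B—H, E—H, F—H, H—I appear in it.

1

Sort edges by weight, then run Kruskal:
G—H (3): add — endpoints in different components.
D—H (4): add — endpoints in different components.
A—E (5): add — endpoints in different components.
A—H (6): add — endpoints in different components.
F—H (9): add — endpoints in different components.
D—F (11): skip — D and F already connected.
C—D (12): add — endpoints in different components.
D—G (14): skip — D and G already connected.
D—E (15): skip — D and E already connected.
F—I (16): add — endpoints in different components.
E—G (17): skip — E and G already connected.
E—H (18): skip — E and H already connected.
H—I (19): skip — H and I already connected.
A—I (20): skip — A and I already connected.
B—D (22): add — endpoints in different components.
MST edge set: {G—H, D—H, A—E, A—H, F—H, C—D, F—I, B—D}.
Of the listed edges, {F—H} are in the MST → 1.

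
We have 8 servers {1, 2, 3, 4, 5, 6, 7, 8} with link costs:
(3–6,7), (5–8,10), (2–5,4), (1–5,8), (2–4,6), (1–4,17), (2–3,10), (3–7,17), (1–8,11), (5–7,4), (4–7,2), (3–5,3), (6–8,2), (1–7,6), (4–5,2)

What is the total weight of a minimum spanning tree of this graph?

Grow the tree from 4 using Prim:
Step 1: cheapest edge leaving the tree is 4–5 (2); add 5.
Step 2: cheapest edge leaving the tree is 4–7 (2); add 7.
Step 3: cheapest edge leaving the tree is 3–5 (3); add 3.
Step 4: cheapest edge leaving the tree is 2–5 (4); add 2.
Step 5: cheapest edge leaving the tree is 1–7 (6); add 1.
Step 6: cheapest edge leaving the tree is 3–6 (7); add 6.
Step 7: cheapest edge leaving the tree is 6–8 (2); add 8.
MST edges: 4–5, 4–7, 3–5, 2–5, 1–7, 3–6, 6–8; total weight 2+2+3+4+6+7+2 = 26.

26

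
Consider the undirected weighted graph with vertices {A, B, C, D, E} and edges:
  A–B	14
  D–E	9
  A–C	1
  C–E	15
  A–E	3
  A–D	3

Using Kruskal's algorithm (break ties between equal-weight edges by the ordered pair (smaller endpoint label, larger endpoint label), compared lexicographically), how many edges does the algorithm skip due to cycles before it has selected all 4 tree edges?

1

Kruskal: consider edges lightest-first.
A–C (1): add — endpoints in different components.
A–D (3): add — endpoints in different components.
A–E (3): add — endpoints in different components.
D–E (9): skip — D and E already connected.
A–B (14): add — endpoints in different components.
Edges rejected before the tree was complete: 1.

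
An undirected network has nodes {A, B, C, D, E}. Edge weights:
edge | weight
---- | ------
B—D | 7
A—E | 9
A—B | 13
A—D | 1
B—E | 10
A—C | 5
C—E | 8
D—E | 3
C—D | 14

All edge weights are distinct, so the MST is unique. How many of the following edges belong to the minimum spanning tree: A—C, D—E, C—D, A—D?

3

Kruskal: consider edges lightest-first.
A—D (1): add. Components now {A,D} {B} {C} {E}
D—E (3): add. Components now {A,D,E} {B} {C}
A—C (5): add. Components now {A,C,D,E} {B}
B—D (7): add. Components now {A,B,C,D,E}
MST edge set: {A—D, D—E, A—C, B—D}.
Of the listed edges, {A—C, D—E, A—D} are in the MST → 3.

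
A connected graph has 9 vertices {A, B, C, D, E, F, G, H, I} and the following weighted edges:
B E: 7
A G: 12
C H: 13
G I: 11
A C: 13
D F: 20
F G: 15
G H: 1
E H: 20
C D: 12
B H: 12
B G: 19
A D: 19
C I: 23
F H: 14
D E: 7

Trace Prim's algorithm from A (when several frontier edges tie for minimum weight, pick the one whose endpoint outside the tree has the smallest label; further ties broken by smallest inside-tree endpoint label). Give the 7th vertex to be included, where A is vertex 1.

Grow the tree from A using Prim:
Step 1: cheapest edge leaving the tree is A G (12); add G.
Step 2: cheapest edge leaving the tree is G H (1); add H.
Step 3: cheapest edge leaving the tree is G I (11); add I.
Step 4: cheapest edge leaving the tree is B H (12); add B.
Step 5: cheapest edge leaving the tree is B E (7); add E.
Step 6: cheapest edge leaving the tree is D E (7); add D.
Step 7: cheapest edge leaving the tree is C D (12); add C.
Step 8: cheapest edge leaving the tree is F H (14); add F.
Vertex order: A, G, H, I, B, E, D, C, F. The 7th vertex is D.

D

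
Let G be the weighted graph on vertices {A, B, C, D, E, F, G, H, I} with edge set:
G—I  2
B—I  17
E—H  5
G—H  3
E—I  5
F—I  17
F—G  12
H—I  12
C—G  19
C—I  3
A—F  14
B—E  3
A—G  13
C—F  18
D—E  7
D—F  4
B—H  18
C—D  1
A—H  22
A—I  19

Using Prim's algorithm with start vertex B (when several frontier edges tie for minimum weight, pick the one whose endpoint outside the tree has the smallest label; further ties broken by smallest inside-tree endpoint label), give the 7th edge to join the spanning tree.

D-F

Prim, starting at B.
Step 1: cheapest edge leaving the tree is B—E (3); add E.
Step 2: cheapest edge leaving the tree is E—H (5); add H.
Step 3: cheapest edge leaving the tree is G—H (3); add G.
Step 4: cheapest edge leaving the tree is G—I (2); add I.
Step 5: cheapest edge leaving the tree is C—I (3); add C.
Step 6: cheapest edge leaving the tree is C—D (1); add D.
Step 7: cheapest edge leaving the tree is D—F (4); add F.
Step 8: cheapest edge leaving the tree is A—G (13); add A.
The 7th edge added is D—F.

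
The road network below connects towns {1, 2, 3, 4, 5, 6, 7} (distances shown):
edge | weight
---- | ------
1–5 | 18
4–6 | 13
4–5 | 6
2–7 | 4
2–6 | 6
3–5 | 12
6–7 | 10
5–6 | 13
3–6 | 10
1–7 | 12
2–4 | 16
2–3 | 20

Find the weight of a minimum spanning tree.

50

Kruskal's algorithm — process edges by increasing weight (ties by edge label):
2–7 (4): add. Components now {1} {2,7} {3} {4} {5} {6}
2–6 (6): add. Components now {1} {2,6,7} {3} {4} {5}
4–5 (6): add. Components now {1} {2,6,7} {3} {4,5}
3–6 (10): add. Components now {1} {2,3,6,7} {4,5}
6–7 (10): skip — 6 and 7 already connected.
1–7 (12): add. Components now {1,2,3,6,7} {4,5}
3–5 (12): add. Components now {1,2,3,4,5,6,7}
MST edges: 2–7, 2–6, 4–5, 3–6, 1–7, 3–5; total weight 4+6+6+10+12+12 = 50.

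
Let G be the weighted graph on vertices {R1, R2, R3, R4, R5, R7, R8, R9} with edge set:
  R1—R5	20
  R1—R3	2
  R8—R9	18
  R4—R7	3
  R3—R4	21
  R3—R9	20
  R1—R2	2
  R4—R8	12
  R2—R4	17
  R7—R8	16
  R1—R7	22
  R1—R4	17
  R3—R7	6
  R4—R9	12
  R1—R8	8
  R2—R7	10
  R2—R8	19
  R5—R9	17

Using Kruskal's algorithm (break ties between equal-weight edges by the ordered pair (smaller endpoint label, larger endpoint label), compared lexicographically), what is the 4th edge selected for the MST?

Sort edges by weight, then run Kruskal:
R1—R2 (2): add — endpoints in different components.
R1—R3 (2): add — endpoints in different components.
R4—R7 (3): add — endpoints in different components.
R3—R7 (6): add — endpoints in different components.
R1—R8 (8): add — endpoints in different components.
R2—R7 (10): skip — R2 and R7 already connected.
R4—R8 (12): skip — R4 and R8 already connected.
R4—R9 (12): add — endpoints in different components.
R7—R8 (16): skip — R8 and R7 already connected.
R1—R4 (17): skip — R1 and R4 already connected.
R2—R4 (17): skip — R2 and R4 already connected.
R5—R9 (17): add — endpoints in different components.
The 4th edge added is R3—R7.

R3-R7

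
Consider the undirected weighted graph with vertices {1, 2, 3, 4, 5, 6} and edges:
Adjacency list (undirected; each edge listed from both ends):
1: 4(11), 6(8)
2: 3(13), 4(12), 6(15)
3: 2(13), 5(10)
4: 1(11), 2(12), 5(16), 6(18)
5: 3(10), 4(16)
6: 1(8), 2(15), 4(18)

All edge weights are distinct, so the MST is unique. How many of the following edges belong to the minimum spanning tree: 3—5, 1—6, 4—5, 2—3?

Sort edges by weight, then run Kruskal:
1—6 (8): add. Components now {1,6} {2} {3} {4} {5}
3—5 (10): add. Components now {1,6} {2} {3,5} {4}
1—4 (11): add. Components now {1,4,6} {2} {3,5}
2—4 (12): add. Components now {1,2,4,6} {3,5}
2—3 (13): add. Components now {1,2,3,4,5,6}
MST edge set: {1—6, 3—5, 1—4, 2—4, 2—3}.
Of the listed edges, {3—5, 1—6, 2—3} are in the MST → 3.

3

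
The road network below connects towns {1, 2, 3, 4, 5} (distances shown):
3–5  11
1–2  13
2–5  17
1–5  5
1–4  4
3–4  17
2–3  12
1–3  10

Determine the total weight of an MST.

31

Kruskal: consider edges lightest-first.
1–4 (4): add — endpoints in different components.
1–5 (5): add — endpoints in different components.
1–3 (10): add — endpoints in different components.
3–5 (11): skip — 3 and 5 already connected.
2–3 (12): add — endpoints in different components.
MST edges: 1–4, 1–5, 1–3, 2–3; total weight 4+5+10+12 = 31.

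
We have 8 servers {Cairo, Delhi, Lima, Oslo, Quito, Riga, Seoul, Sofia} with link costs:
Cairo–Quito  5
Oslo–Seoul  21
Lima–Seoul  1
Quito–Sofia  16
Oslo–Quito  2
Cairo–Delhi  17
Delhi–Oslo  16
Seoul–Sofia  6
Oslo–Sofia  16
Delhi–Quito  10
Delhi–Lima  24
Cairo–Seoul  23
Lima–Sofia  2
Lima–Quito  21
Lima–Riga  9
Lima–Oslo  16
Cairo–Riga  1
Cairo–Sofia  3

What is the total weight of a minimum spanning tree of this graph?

Prim's algorithm from Seoul:
Step 1: cheapest edge leaving the tree is Lima–Seoul (1); add Lima.
Step 2: cheapest edge leaving the tree is Lima–Sofia (2); add Sofia.
Step 3: cheapest edge leaving the tree is Cairo–Sofia (3); add Cairo.
Step 4: cheapest edge leaving the tree is Cairo–Riga (1); add Riga.
Step 5: cheapest edge leaving the tree is Cairo–Quito (5); add Quito.
Step 6: cheapest edge leaving the tree is Oslo–Quito (2); add Oslo.
Step 7: cheapest edge leaving the tree is Delhi–Quito (10); add Delhi.
MST edges: Lima–Seoul, Lima–Sofia, Cairo–Sofia, Cairo–Riga, Cairo–Quito, Oslo–Quito, Delhi–Quito; total weight 1+2+3+1+5+2+10 = 24.

24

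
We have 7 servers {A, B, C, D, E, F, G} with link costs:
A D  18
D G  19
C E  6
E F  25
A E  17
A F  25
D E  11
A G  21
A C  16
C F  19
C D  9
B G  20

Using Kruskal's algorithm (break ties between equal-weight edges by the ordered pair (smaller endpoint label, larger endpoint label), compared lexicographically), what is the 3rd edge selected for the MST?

Sort edges by weight, then run Kruskal:
C E (6): add — endpoints in different components.
C D (9): add — endpoints in different components.
D E (11): skip — D and E already connected.
A C (16): add — endpoints in different components.
A E (17): skip — A and E already connected.
A D (18): skip — A and D already connected.
C F (19): add — endpoints in different components.
D G (19): add — endpoints in different components.
B G (20): add — endpoints in different components.
The 3rd edge added is A C.

A-C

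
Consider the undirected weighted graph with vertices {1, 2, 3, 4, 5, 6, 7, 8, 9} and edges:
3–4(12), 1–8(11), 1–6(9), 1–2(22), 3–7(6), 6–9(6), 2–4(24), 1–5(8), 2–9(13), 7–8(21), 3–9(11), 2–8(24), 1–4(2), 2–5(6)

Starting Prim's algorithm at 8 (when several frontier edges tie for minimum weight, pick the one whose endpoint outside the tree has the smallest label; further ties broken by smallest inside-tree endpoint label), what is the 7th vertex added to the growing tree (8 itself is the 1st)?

Prim, starting at 8.
Step 1: frontier [1–8 11, 7–8 21, 2–8 24] → take 1–8 (11); add 1.
Step 2: frontier [1–4 2, 1–5 8, 1–6 9, 1–2 22, 7–8 21, 2–8 24] → take 1–4 (2); add 4.
Step 3: frontier [1–5 8, 1–6 9, 1–2 22, 3–4 12, 2–4 24, 7–8 21, 2–8 24] → take 1–5 (8); add 5.
Step 4: frontier [1–6 9, 1–2 22, 3–4 12, 2–4 24, 2–5 6, 7–8 21, 2–8 24] → take 2–5 (6); add 2.
Step 5: frontier [1–6 9, 2–9 13, 3–4 12, 7–8 21] → take 1–6 (9); add 6.
Step 6: frontier [2–9 13, 3–4 12, 6–9 6, 7–8 21] → take 6–9 (6); add 9.
Step 7: frontier [3–4 12, 7–8 21, 3–9 11] → take 3–9 (11); add 3.
Step 8: frontier [3–7 6, 7–8 21] → take 3–7 (6); add 7.
Vertex order: 8, 1, 4, 5, 2, 6, 9, 3, 7. The 7th vertex is 9.

9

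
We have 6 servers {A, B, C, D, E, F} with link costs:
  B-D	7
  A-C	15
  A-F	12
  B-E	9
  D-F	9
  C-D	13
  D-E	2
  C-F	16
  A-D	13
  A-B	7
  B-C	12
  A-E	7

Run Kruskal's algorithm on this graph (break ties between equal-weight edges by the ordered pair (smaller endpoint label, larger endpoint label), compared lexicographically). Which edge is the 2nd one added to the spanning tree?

Sort edges by weight, then run Kruskal:
D-E (2): add. Components now {A} {B} {C} {D,E} {F}
A-B (7): add. Components now {A,B} {C} {D,E} {F}
A-E (7): add. Components now {A,B,D,E} {C} {F}
B-D (7): skip — B and D already connected.
B-E (9): skip — B and E already connected.
D-F (9): add. Components now {A,B,D,E,F} {C}
A-F (12): skip — A and F already connected.
B-C (12): add. Components now {A,B,C,D,E,F}
The 2nd edge added is A-B.

A-B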